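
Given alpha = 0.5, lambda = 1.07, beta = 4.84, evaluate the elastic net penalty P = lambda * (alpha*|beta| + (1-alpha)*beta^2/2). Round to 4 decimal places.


Compute:
L1 = 0.5 * 4.84 = 2.4200.
L2 = 0.5 * 4.84^2 / 2 = 5.8564.
Penalty = 1.07 * (2.4200 + 5.8564) = 8.8557.

8.8557


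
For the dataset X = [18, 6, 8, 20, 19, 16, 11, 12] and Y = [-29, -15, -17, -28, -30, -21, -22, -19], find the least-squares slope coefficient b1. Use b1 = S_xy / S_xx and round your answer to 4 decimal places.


The sample means are xbar = 13.7500 and ybar = -22.6250.
Compute S_xx = 193.5000 and S_xy = -195.2500.
Slope b1 = S_xy / S_xx = -195.2500 / 193.5000 = -1.0090.

-1.0090


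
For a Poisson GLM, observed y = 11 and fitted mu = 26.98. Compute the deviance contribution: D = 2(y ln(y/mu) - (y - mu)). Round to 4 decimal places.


Compute y*ln(y/mu) = 11*ln(11/26.98) = 11*-0.897201 = -9.869211.
y - mu = -15.98.
D = 2*(-9.869211 - (-15.98)) = 12.221578, which rounds to 12.2216.

12.2216


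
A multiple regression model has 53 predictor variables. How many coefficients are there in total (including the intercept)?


Including the intercept, the model has 53 predictor coefficients + 1 intercept.
Total = 54.

54


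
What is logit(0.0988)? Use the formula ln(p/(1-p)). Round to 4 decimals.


The odds are p/(1-p) = 0.0988 / 0.9012 = 0.1096.
logit(p) = ln(0.1096) = -2.2106.

-2.2106


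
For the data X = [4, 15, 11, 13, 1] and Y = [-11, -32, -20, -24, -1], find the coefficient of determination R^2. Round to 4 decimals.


After computing the OLS fit (b0=-0.4254, b1=-1.9517):
SSres = 21.6616, SStot = 573.2000.
R^2 = 1 - 21.6616/573.2000 = 0.9622.

0.9622


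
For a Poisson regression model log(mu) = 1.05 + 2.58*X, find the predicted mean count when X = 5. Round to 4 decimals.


eta = 1.05 + 2.58 * 5 = 13.9500.
mu = exp(13.9500) = 1143952.5811.

1143952.5811


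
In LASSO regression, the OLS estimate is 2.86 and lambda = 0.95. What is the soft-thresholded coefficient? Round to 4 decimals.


|beta_OLS| = 2.86.
lambda = 0.95.
Since |beta| > lambda, coefficient = sign(beta)*(|beta| - lambda) = 1.9100.
Result = 1.9100.

1.9100


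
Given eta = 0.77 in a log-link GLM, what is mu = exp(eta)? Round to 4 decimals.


The inverse log link gives:
mu = exp(0.77) = 2.1598.

2.1598


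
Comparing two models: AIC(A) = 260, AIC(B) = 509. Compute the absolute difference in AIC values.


Compute |260 - 509| = 249.
Model A has the smaller AIC.

249


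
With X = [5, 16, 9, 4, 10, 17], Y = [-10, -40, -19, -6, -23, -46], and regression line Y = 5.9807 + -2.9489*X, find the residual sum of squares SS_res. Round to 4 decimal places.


Compute predicted values, then residuals = yi - yhat_i.
Residuals: [-1.2362, 1.2017, 1.5594, -0.1851, 0.5083, -1.8494].
SSres = sum(residual^2) = 9.1169.

9.1169


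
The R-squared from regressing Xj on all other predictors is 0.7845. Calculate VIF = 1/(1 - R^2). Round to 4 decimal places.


Denominator: 1 - 0.7845 = 0.2155.
VIF = 1 / 0.2155 = 4.6404.

4.6404


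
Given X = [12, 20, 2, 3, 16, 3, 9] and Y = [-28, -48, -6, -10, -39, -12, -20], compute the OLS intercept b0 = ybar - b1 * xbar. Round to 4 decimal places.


First find the slope: b1 = -2.2190.
Means: xbar = 9.2857, ybar = -23.2857.
b0 = ybar - b1 * xbar = -23.2857 - -2.2190 * 9.2857 = -2.6808.

-2.6808


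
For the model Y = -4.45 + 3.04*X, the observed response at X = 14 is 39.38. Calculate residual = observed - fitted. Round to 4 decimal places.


Compute yhat = -4.45 + (3.04)(14) = 38.1100.
Residual = actual - predicted = 39.38 - 38.1100 = 1.2700.

1.2700


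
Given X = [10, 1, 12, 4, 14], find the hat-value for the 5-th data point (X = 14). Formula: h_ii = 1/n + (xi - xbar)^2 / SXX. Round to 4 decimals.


Mean of X: xbar = 8.2000.
SXX = 120.8000.
For X = 14: h = 1/5 + (14 - 8.2000)^2/120.8000 = 0.4785.

0.4785


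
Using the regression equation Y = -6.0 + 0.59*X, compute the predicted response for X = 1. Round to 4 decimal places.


Predicted value:
Y = -6.0 + (0.59)(1) = -6.0 + 0.5900 = -5.4100.

-5.4100


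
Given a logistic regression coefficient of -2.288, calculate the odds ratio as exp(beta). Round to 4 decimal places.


The odds ratio is computed as:
OR = e^(-2.288) = 0.1015.

0.1015


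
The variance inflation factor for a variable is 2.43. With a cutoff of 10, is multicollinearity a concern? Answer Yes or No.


Compare VIF = 2.43 to the threshold of 10.
2.43 < 10, so the answer is No.

No


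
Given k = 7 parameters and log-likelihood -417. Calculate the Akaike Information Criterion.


AIC = 2*7 - 2*(-417).
= 14 + 834 = 848.

848


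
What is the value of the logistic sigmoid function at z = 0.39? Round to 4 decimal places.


First, exp(-0.3900) = 0.6771.
Then sigma(z) = 1/(1 + 0.6771) = 0.5963.

0.5963


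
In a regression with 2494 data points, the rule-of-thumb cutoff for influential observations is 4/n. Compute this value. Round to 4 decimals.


Cook's distance cutoff = 4/n = 4/2494.
= 0.0016.

0.0016


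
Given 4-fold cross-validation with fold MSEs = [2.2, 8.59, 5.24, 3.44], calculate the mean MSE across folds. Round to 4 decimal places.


Sum of fold MSEs = 19.4700.
Average = 19.4700 / 4 = 4.8675.

4.8675


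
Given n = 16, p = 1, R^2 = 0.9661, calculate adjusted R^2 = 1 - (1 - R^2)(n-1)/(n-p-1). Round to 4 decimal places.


Plug in: Adj R^2 = 1 - (1 - 0.9661) * 15/14.
= 1 - 0.0339 * 15/14
= 1 - 0.5085 / 14
= 1 - 0.0363 = 0.9637.

0.9637


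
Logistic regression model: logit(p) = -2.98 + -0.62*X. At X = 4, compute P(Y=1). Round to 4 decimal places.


Linear predictor: z = -2.98 + -0.62 * 4 = -5.4600.
P = 1/(1 + exp(5.4600)) = 1/(1 + 235.0974) = 0.0042.

0.0042


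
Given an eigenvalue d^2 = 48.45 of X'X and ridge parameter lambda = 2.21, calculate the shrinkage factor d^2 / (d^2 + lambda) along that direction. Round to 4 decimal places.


d^2 + lambda = 48.45 + 2.21 = 50.6600.
Shrinkage factor = 48.45/50.6600 = 0.9564.

0.9564


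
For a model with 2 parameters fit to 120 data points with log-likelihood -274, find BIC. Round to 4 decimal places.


k * ln(n) = 2 * ln(120) = 2 * 4.787492 = 9.574984.
-2 * loglik = -2 * (-274) = 548.
BIC = 9.574984 + 548 = 557.574984, which rounds to 557.5750.

557.5750


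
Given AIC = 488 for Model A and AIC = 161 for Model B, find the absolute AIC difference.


Absolute difference = |488 - 161| = 327.
The model with lower AIC (B) is preferred.

327


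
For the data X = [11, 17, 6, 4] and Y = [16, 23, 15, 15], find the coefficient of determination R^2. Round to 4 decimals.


The fitted line is Y = 11.4653 + 0.6089*X.
SSres = 7.3020, SStot = 44.7500.
R^2 = 1 - SSres/SStot = 0.8368.

0.8368


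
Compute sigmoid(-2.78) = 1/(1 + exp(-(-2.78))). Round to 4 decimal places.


exp(2.7800) = 16.1190.
1 + exp(-z) = 17.1190.
sigmoid = 1/17.1190 = 0.0584.

0.0584


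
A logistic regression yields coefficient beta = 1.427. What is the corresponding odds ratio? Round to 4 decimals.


The odds ratio is computed as:
OR = e^(1.427) = 4.1662.

4.1662


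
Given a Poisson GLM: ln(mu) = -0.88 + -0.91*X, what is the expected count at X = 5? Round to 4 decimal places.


eta = -0.88 + -0.91 * 5 = -5.4300.
mu = exp(-5.4300) = 0.0044.

0.0044


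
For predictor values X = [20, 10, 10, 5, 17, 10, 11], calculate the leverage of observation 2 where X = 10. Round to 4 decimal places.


n = 7, xbar = 11.8571.
SXX = sum((xi - xbar)^2) = 150.8571.
h = 1/7 + (10 - 11.8571)^2 / 150.8571 = 0.1657.

0.1657


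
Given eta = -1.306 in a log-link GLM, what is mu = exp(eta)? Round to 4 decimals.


Apply the inverse link:
mu = e^-1.306 = 0.2709.

0.2709


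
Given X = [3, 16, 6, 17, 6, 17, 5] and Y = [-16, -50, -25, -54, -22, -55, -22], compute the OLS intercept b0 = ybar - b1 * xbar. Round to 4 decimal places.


First find the slope: b1 = -2.7208.
Means: xbar = 10.0000, ybar = -34.8571.
b0 = ybar - b1 * xbar = -34.8571 - -2.7208 * 10.0000 = -7.6488.

-7.6488


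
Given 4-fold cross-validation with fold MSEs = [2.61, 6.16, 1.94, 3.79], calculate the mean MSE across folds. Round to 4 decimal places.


Sum of fold MSEs = 14.5000.
Average = 14.5000 / 4 = 3.6250.

3.6250


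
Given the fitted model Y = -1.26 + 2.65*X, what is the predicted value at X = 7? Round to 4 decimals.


Predicted value:
Y = -1.26 + (2.65)(7) = -1.26 + 18.5500 = 17.2900.

17.2900


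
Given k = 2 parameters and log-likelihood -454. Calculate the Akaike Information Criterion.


AIC = 2*2 - 2*(-454).
= 4 + 908 = 912.

912


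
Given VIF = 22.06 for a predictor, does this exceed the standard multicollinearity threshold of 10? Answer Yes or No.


Check: VIF = 22.06 vs threshold = 10.
Since 22.06 >= 10, the answer is Yes.

Yes


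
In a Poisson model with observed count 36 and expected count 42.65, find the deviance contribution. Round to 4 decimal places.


y/mu = 36/42.65 = 0.844080 (approx.), and ln(36/42.65) = -0.169508.
y * ln(y/mu) = 36 * -0.169508 = -6.102288.
y - mu = -6.65.
D = 2 * (-6.102288 - -6.65) = 1.095424, which rounds to 1.0954.

1.0954


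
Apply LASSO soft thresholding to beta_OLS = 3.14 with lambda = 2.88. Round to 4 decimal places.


Check: |3.14| = 3.14 vs lambda = 2.88.
Since |beta| > lambda, coefficient = sign(beta)*(|beta| - lambda) = 0.2600.
Soft-thresholded coefficient = 0.2600.

0.2600


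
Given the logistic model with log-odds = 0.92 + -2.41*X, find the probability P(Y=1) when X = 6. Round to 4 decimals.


z = 0.92 + -2.41 * 6 = -13.5400.
Sigmoid: P = 1 / (1 + exp(13.5400)) = 0.0000.

0.0000


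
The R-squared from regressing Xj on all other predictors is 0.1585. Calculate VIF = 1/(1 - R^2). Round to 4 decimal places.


VIF = 1 / (1 - 0.1585).
= 1 / 0.8415 = 1.1884.

1.1884


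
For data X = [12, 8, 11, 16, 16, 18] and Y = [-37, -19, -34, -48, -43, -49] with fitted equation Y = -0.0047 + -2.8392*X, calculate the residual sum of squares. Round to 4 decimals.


For each point, residual = actual - predicted.
Residuals: [-2.9249, 3.7183, -2.7641, -2.5681, 2.4319, 2.1103].
Sum of squared residuals = 46.9837.

46.9837


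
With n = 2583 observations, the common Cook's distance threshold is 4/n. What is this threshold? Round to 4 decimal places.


Using the rule of thumb:
Threshold = 4 / 2583 = 0.0015.

0.0015


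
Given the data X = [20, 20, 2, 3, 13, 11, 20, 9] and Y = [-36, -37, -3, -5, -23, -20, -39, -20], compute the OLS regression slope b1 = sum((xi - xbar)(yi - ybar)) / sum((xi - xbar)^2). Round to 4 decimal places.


First compute the means: xbar = 12.2500, ybar = -22.8750.
Then S_xx = sum((xi - xbar)^2) = 383.5000.
S_xy = sum((xi - xbar)(yi - ybar)) = -718.2500.
b1 = S_xy / S_xx = -718.2500 / 383.5000 = -1.8729.

-1.8729


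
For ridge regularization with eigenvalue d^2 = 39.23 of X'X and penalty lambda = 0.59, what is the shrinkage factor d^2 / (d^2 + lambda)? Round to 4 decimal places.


Compute the denominator: 39.23 + 0.59 = 39.8200.
Shrinkage factor = 39.23 / 39.8200 = 0.9852.

0.9852


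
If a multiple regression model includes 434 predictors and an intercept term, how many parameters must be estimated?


Each predictor gets one coefficient, plus one intercept.
Total parameters = 434 + 1 = 435.

435


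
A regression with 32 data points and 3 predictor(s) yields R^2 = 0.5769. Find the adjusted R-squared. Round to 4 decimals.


Using the formula:
(1 - 0.5769) = 0.4231.
Multiply by 31/28: 0.4231 * 31 = 13.1161, then 13.1161 / 28 = 0.4684.
Adj R^2 = 1 - 0.4684 = 0.5316.

0.5316


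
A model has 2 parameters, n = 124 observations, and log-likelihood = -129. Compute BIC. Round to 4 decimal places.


ln(124) = 4.820282.
k * ln(n) = 2 * 4.820282 = 9.640564.
-2L = 258.
BIC = 9.640564 + 258 = 267.640564, which rounds to 267.6406.

267.6406


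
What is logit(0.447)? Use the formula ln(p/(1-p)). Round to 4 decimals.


1 - p = 0.553.
p/(1-p) = 0.8083.
logit = ln(0.8083) = -0.2128.

-0.2128


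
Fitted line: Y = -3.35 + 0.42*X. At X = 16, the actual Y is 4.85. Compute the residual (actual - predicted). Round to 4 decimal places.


Fitted value at X = 16 is yhat = -3.35 + 0.42*16 = 3.3700.
Residual = 4.85 - 3.3700 = 1.4800.

1.4800


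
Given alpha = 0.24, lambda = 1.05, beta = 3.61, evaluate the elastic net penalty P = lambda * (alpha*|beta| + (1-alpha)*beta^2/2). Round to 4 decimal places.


Compute:
L1 = 0.24 * 3.61 = 0.8664.
L2 = 0.76 * 3.61^2 / 2 = 4.9522.
Penalty = 1.05 * (0.8664 + 4.9522) = 6.1095.

6.1095


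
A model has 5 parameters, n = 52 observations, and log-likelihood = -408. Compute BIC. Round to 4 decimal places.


ln(52) = 3.951244.
k * ln(n) = 5 * 3.951244 = 19.756220.
-2L = 816.
BIC = 19.756220 + 816 = 835.756220, which rounds to 835.7562.

835.7562


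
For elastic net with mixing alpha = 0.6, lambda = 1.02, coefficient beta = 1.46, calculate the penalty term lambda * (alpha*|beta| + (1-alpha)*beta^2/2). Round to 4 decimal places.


alpha * |beta| = 0.6 * 1.46 = 0.8760.
(1-alpha) * beta^2/2 = 0.4 * 2.1316/2 = 0.4263.
Total = 1.02 * (0.8760 + 0.4263) = 1.3284.

1.3284


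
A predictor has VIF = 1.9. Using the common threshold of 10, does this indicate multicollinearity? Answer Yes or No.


Check: VIF = 1.9 vs threshold = 10.
Since 1.9 < 10, the answer is No.

No


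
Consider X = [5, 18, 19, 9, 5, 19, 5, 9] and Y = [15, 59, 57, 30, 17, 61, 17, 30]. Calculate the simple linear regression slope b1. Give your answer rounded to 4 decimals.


Calculate xbar = 11.1250, ybar = 35.7500.
S_xx = 292.8750, S_xy = 907.2500.
Using b1 = S_xy / S_xx = 907.2500 / 292.8750, we get b1 = 3.0977.

3.0977


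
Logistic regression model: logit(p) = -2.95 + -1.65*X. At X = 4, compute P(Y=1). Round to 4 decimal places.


Compute z = -2.95 + (-1.65)(4) = -9.5500.
exp(-z) = 14044.6947.
P = 1/(1 + 14044.6947) = 0.0001.

0.0001


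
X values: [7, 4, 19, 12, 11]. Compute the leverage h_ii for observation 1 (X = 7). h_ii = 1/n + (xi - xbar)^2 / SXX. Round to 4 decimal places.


Mean of X: xbar = 10.6000.
SXX = 129.2000.
For X = 7: h = 1/5 + (7 - 10.6000)^2/129.2000 = 0.3003.

0.3003


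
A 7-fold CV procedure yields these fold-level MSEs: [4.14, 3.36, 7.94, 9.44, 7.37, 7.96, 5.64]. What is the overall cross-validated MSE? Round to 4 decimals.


Total MSE across folds = 45.8500.
CV-MSE = 45.8500/7 = 6.5500.

6.5500


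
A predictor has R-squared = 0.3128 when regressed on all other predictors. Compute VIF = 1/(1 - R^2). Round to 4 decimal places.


Using VIF = 1/(1 - R^2_j):
1 - 0.3128 = 0.6872.
VIF = 1.4552.

1.4552


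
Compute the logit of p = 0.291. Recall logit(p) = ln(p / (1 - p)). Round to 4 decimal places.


Compute the odds: 0.291/0.709 = 0.4104.
Take the natural log: ln(0.4104) = -0.8905.

-0.8905


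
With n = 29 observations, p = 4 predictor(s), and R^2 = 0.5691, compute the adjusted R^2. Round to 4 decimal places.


Adjusted R^2 = 1 - (1 - R^2) * (n-1)/(n-p-1).
(1 - R^2) = 0.4309.
(n-1)/(n-p-1) = 28/24.
(1 - R^2) * (n-1) = 0.4309 * 28 = 12.0652.
Divide by (n-p-1): 12.0652 / 24 = 0.5027.
Adj R^2 = 1 - 0.5027 = 0.4973.

0.4973


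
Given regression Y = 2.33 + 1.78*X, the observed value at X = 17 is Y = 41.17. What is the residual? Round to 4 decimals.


Predicted = 2.33 + 1.78 * 17 = 32.5900.
Residual = 41.17 - 32.5900 = 8.5800.

8.5800


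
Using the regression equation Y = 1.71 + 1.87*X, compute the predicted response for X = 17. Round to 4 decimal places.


Predicted value:
Y = 1.71 + (1.87)(17) = 1.71 + 31.7900 = 33.5000.

33.5000


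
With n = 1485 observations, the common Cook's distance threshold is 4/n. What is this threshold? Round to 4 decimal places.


Cook's distance cutoff = 4/n = 4/1485.
= 0.0027.

0.0027


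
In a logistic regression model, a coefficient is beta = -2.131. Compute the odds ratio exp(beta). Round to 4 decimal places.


The odds ratio is computed as:
OR = e^(-2.131) = 0.1187.

0.1187


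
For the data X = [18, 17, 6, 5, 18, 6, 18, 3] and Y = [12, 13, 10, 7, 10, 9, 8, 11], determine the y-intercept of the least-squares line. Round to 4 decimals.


Compute b1 = 0.0994 from the OLS formula.
With xbar = 11.3750 and ybar = 10.0000, the intercept is:
b0 = 10.0000 - 0.0994 * 11.3750 = 8.8689.

8.8689


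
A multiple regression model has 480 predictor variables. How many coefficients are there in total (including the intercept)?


Total coefficients = number of predictors + 1 (for the intercept).
= 480 + 1 = 481.

481


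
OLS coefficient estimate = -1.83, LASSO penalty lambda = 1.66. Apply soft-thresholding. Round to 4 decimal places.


Absolute value: |-1.83| = 1.83.
Compare to lambda = 1.66.
Since |beta| > lambda, coefficient = sign(beta)*(|beta| - lambda) = -0.1700.

-0.1700


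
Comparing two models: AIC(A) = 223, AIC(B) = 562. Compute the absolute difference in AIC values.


Absolute difference = |223 - 562| = 339.
The model with lower AIC (A) is preferred.

339


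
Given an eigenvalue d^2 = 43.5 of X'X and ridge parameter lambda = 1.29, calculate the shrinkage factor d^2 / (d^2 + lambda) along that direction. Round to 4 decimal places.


Denominator = d^2 + lambda = 43.5 + 1.29 = 44.7900.
Shrinkage = 43.5 / 44.7900 = 0.9712.

0.9712


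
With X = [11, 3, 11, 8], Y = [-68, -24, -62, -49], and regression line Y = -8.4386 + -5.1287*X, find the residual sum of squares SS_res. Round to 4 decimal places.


Predicted values from Y = -8.4386 + -5.1287*X.
Residuals: [-3.1457, -0.1753, 2.8543, 0.4682].
SSres = 18.2924.

18.2924


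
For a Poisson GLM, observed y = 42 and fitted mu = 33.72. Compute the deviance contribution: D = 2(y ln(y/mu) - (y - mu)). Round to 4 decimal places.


y/mu = 42/33.72 = 1.245552 (approx.), and ln(42/33.72) = 0.219578.
y * ln(y/mu) = 42 * 0.219578 = 9.222276.
y - mu = 8.28.
D = 2 * (9.222276 - 8.28) = 1.884552, which rounds to 1.8846.

1.8846


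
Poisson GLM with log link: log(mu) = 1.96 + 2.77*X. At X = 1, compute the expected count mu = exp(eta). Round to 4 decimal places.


eta = 1.96 + 2.77 * 1 = 4.7300.
mu = exp(4.7300) = 113.2956.

113.2956


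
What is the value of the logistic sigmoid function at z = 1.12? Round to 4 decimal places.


First, exp(-1.1200) = 0.3263.
Then sigma(z) = 1/(1 + 0.3263) = 0.7540.

0.7540


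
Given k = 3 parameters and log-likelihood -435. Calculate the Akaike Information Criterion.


AIC = 2*3 - 2*(-435).
= 6 + 870 = 876.

876


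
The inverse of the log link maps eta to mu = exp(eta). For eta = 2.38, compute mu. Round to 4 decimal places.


mu = exp(eta) = exp(2.38).
= 10.8049.

10.8049


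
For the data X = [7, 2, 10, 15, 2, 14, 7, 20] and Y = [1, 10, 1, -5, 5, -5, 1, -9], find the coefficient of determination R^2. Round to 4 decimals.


After computing the OLS fit (b0=8.6751, b1=-0.9143):
SSres = 19.9003, SStot = 258.8750.
R^2 = 1 - 19.9003/258.8750 = 0.9231.

0.9231


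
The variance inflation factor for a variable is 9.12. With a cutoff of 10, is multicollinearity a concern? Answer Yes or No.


Compare VIF = 9.12 to the threshold of 10.
9.12 < 10, so the answer is No.

No


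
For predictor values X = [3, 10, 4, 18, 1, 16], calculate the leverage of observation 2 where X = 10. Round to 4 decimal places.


Mean of X: xbar = 8.6667.
SXX = 255.3333.
For X = 10: h = 1/6 + (10 - 8.6667)^2/255.3333 = 0.1736.

0.1736


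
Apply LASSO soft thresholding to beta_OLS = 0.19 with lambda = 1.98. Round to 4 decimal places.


Check: |0.19| = 0.19 vs lambda = 1.98.
Since |beta| <= lambda, the coefficient is set to 0.
Soft-thresholded coefficient = 0.0000.

0.0000


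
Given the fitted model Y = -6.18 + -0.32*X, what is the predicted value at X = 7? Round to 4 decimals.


Predicted value:
Y = -6.18 + (-0.32)(7) = -6.18 + -2.2400 = -8.4200.

-8.4200


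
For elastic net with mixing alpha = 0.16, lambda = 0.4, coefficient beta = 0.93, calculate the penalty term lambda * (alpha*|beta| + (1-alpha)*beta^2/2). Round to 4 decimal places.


L1 component = 0.16 * |0.93| = 0.1488.
L2 component = 0.84 * 0.93^2 / 2 = 0.3633.
Penalty = 0.4 * (0.1488 + 0.3633) = 0.4 * 0.5121 = 0.2048.

0.2048


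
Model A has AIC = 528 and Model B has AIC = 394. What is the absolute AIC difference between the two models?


Compute |528 - 394| = 134.
Model B has the smaller AIC.

134


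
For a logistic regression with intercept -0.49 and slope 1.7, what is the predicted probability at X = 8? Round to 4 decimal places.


Compute z = -0.49 + (1.7)(8) = 13.1100.
exp(-z) = 0.0000.
P = 1/(1 + 0.0000) = 1.0000.

1.0000


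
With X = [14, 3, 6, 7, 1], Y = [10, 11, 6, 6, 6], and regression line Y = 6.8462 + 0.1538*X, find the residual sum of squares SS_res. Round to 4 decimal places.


Predicted values from Y = 6.8462 + 0.1538*X.
Residuals: [1.0006, 3.6924, -1.7690, -1.9228, -1.0000].
SSres = 22.4615.

22.4615


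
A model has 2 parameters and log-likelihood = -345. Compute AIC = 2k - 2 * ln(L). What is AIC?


Compute:
2k = 2*2 = 4.
-2*loglik = -2*(-345) = 690.
AIC = 4 + 690 = 694.

694


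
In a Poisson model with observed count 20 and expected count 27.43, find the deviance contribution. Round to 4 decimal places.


y/mu = 20/27.43 = 0.729129 (approx.), and ln(20/27.43) = -0.315905.
y * ln(y/mu) = 20 * -0.315905 = -6.318100.
y - mu = -7.43.
D = 2 * (-6.318100 - -7.43) = 2.223800, which rounds to 2.2238.

2.2238


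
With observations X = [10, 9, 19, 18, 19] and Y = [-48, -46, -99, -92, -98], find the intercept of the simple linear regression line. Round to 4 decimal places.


The slope is b1 = -5.3725.
Sample means are xbar = 15.0000 and ybar = -76.6000.
Intercept: b0 = -76.6000 - (-5.3725)(15.0000) = 3.9882.

3.9882


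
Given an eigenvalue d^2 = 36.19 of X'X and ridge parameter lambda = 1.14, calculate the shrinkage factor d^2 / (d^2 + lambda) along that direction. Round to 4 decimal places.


Compute the denominator: 36.19 + 1.14 = 37.3300.
Shrinkage factor = 36.19 / 37.3300 = 0.9695.

0.9695


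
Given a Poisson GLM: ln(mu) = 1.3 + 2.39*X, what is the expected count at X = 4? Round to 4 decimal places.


Linear predictor: eta = 1.3 + (2.39)(4) = 10.8600.
Expected count: mu = exp(10.8600) = 52052.0782.

52052.0782


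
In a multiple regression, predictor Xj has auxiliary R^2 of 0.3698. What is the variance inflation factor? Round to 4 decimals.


Using VIF = 1/(1 - R^2_j):
1 - 0.3698 = 0.6302.
VIF = 1.5868.

1.5868


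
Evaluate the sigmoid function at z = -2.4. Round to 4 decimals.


exp(2.4000) = 11.0232.
1 + exp(-z) = 12.0232.
sigmoid = 1/12.0232 = 0.0832.

0.0832


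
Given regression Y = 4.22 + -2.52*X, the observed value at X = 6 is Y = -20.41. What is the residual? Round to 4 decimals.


Fitted value at X = 6 is yhat = 4.22 + -2.52*6 = -10.9000.
Residual = -20.41 - -10.9000 = -9.5100.

-9.5100


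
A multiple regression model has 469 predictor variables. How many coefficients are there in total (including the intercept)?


Including the intercept, the model has 469 predictor coefficients + 1 intercept.
Total = 470.

470


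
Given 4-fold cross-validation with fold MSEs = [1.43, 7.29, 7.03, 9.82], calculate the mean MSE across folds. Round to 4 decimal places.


Sum of fold MSEs = 25.5700.
Average = 25.5700 / 4 = 6.3925.

6.3925


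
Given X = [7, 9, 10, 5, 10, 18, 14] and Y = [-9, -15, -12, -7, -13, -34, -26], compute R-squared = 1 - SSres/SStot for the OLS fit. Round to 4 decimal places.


Fit the OLS line: b0 = 6.2902, b1 = -2.1922.
SSres = 31.2274.
SStot = 577.7143.
R^2 = 1 - 31.2274/577.7143 = 0.9459.

0.9459


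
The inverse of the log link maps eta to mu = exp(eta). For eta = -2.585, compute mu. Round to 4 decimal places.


mu = exp(eta) = exp(-2.585).
= 0.0754.

0.0754


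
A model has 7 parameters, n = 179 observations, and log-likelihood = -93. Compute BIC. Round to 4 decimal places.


k * ln(n) = 7 * ln(179) = 7 * 5.187386 = 36.311702.
-2 * loglik = -2 * (-93) = 186.
BIC = 36.311702 + 186 = 222.311702, which rounds to 222.3117.

222.3117


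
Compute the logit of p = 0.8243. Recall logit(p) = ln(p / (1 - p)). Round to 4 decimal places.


1 - p = 0.1757.
p/(1-p) = 4.6915.
logit = ln(4.6915) = 1.5458.

1.5458


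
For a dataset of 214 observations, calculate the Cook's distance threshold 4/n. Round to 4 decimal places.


The threshold is 4/n.
4/214 = 0.0187.

0.0187


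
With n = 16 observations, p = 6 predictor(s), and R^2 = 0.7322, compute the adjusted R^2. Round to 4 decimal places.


Using the formula:
(1 - 0.7322) = 0.2678.
Multiply by 15/9: 0.2678 * 15 = 4.0170, then 4.0170 / 9 = 0.4463.
Adj R^2 = 1 - 0.4463 = 0.5537.

0.5537


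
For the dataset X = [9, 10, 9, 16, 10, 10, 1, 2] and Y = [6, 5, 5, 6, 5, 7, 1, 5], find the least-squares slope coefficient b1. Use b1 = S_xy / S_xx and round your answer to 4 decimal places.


The sample means are xbar = 8.3750 and ybar = 5.0000.
Compute S_xx = 161.8750 and S_xy = 41.0000.
Slope b1 = S_xy / S_xx = 41.0000 / 161.8750 = 0.2533.

0.2533


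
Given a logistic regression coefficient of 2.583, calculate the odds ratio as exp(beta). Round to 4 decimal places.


The odds ratio is computed as:
OR = e^(2.583) = 13.2368.

13.2368


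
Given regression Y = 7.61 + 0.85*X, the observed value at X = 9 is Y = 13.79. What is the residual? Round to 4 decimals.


Compute yhat = 7.61 + (0.85)(9) = 15.2600.
Residual = actual - predicted = 13.79 - 15.2600 = -1.4700.

-1.4700


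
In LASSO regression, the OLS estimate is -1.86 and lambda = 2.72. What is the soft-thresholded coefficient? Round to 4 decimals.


Check: |-1.86| = 1.86 vs lambda = 2.72.
Since |beta| <= lambda, the coefficient is set to 0.
Soft-thresholded coefficient = 0.0000.

0.0000


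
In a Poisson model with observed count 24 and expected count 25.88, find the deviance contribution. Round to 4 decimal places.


Compute y*ln(y/mu) = 24*ln(24/25.88) = 24*-0.075417 = -1.810008.
y - mu = -1.88.
D = 2*(-1.810008 - (-1.88)) = 0.139984, which rounds to 0.1400.

0.1400


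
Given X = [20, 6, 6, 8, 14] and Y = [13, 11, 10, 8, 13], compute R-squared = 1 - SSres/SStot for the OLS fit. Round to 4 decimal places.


Fit the OLS line: b0 = 8.2419, b1 = 0.2554.
SSres = 8.2957.
SStot = 18.0000.
R^2 = 1 - 8.2957/18.0000 = 0.5391.

0.5391


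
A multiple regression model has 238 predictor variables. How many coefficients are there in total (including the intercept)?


Total coefficients = number of predictors + 1 (for the intercept).
= 238 + 1 = 239.

239


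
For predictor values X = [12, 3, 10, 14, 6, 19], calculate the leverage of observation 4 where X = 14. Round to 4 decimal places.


Compute xbar = 10.6667 with n = 6 observations.
SXX = 163.3333.
Leverage = 1/6 + (14 - 10.6667)^2/163.3333 = 0.2347.

0.2347


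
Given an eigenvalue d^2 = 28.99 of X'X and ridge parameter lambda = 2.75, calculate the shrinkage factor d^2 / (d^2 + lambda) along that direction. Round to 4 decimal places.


Compute the denominator: 28.99 + 2.75 = 31.7400.
Shrinkage factor = 28.99 / 31.7400 = 0.9134.

0.9134


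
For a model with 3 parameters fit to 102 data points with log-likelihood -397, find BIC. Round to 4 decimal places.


Compute k*ln(n) = 3*ln(102) = 3*4.624973 = 13.874919.
Then -2*loglik = 794.
BIC = 13.874919 + 794 = 807.874919, which rounds to 807.8749.

807.8749


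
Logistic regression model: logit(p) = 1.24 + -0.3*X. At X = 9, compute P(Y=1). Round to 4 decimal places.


Compute z = 1.24 + (-0.3)(9) = -1.4600.
exp(-z) = 4.3060.
P = 1/(1 + 4.3060) = 0.1885.

0.1885


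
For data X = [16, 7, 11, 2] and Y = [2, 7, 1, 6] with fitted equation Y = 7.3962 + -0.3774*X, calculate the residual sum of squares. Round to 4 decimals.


Compute predicted values, then residuals = yi - yhat_i.
Residuals: [0.6422, 2.2456, -2.2448, -0.6414].
SSres = sum(residual^2) = 10.9057.

10.9057


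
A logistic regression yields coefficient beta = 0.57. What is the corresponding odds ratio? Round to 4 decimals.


The odds ratio is computed as:
OR = e^(0.57) = 1.7683.

1.7683


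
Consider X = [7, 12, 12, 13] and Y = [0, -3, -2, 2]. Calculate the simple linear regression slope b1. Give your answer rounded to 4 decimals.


Calculate xbar = 11.0000, ybar = -0.7500.
S_xx = 22.0000, S_xy = -1.0000.
Using b1 = S_xy / S_xx = -1.0000 / 22.0000, we get b1 = -0.0455.

-0.0455


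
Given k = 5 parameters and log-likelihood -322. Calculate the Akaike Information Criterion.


AIC = 2k - 2*loglik = 2(5) - 2(-322).
= 10 + 644 = 654.

654


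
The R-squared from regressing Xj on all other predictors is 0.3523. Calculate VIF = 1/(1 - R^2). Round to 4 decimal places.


VIF = 1 / (1 - 0.3523).
= 1 / 0.6477 = 1.5439.

1.5439


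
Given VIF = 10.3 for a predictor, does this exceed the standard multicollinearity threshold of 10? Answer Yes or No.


Check: VIF = 10.3 vs threshold = 10.
Since 10.3 >= 10, the answer is Yes.

Yes


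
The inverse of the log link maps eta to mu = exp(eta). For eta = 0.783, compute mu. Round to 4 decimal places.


Apply the inverse link:
mu = e^0.783 = 2.1880.

2.1880


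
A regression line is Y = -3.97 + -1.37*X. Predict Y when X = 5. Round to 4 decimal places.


Substitute X = 5 into the equation:
Y = -3.97 + -1.37 * 5 = -3.97 + -6.8500 = -10.8200.

-10.8200


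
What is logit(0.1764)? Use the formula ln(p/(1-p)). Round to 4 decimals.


Compute the odds: 0.1764/0.8236 = 0.2142.
Take the natural log: ln(0.2142) = -1.5409.

-1.5409


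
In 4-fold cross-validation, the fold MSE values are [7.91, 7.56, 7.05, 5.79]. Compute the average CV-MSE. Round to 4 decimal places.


Total MSE across folds = 28.3100.
CV-MSE = 28.3100/4 = 7.0775.

7.0775


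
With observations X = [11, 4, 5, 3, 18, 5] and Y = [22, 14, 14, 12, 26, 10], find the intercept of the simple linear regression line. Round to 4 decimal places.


Compute b1 = 1.0199 from the OLS formula.
With xbar = 7.6667 and ybar = 16.3333, the intercept is:
b0 = 16.3333 - 1.0199 * 7.6667 = 8.5139.

8.5139


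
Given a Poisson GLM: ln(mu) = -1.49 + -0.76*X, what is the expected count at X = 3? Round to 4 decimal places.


Compute eta = -1.49 + -0.76 * 3 = -3.7700.
Apply inverse link: mu = e^-3.7700 = 0.0231.

0.0231


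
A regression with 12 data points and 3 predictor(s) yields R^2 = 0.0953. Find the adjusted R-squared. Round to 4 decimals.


Adjusted R^2 = 1 - (1 - R^2) * (n-1)/(n-p-1).
(1 - R^2) = 0.9047.
(n-1)/(n-p-1) = 11/8.
(1 - R^2) * (n-1) = 0.9047 * 11 = 9.9517.
Divide by (n-p-1): 9.9517 / 8 = 1.2440.
Adj R^2 = 1 - 1.2440 = -0.2440.

-0.2440


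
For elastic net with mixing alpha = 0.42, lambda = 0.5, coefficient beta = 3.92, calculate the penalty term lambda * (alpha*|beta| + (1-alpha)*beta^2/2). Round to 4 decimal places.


L1 component = 0.42 * |3.92| = 1.6464.
L2 component = 0.58 * 3.92^2 / 2 = 4.4563.
Penalty = 0.5 * (1.6464 + 4.4563) = 0.5 * 6.1027 = 3.0513.

3.0513


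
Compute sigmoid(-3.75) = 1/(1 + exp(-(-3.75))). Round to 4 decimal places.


First, exp(3.7500) = 42.5211.
Then sigma(z) = 1/(1 + 42.5211) = 0.0230.

0.0230


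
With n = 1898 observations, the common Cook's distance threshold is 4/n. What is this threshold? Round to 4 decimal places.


Cook's distance cutoff = 4/n = 4/1898.
= 0.0021.

0.0021


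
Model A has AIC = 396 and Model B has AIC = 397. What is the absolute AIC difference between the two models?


Compute |396 - 397| = 1.
Model A has the smaller AIC.

1


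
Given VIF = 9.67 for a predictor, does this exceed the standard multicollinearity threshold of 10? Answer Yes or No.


Compare VIF = 9.67 to the threshold of 10.
9.67 < 10, so the answer is No.

No


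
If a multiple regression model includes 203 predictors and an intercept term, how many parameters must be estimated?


Each predictor gets one coefficient, plus one intercept.
Total parameters = 203 + 1 = 204.

204


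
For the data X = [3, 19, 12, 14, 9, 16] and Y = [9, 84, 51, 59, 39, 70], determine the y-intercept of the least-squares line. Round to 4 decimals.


The slope is b1 = 4.6338.
Sample means are xbar = 12.1667 and ybar = 52.0000.
Intercept: b0 = 52.0000 - (4.6338)(12.1667) = -4.3778.

-4.3778


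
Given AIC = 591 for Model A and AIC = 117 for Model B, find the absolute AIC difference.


Absolute difference = |591 - 117| = 474.
The model with lower AIC (B) is preferred.

474


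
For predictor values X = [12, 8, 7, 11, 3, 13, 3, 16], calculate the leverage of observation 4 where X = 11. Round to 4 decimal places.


Compute xbar = 9.1250 with n = 8 observations.
SXX = 154.8750.
Leverage = 1/8 + (11 - 9.1250)^2/154.8750 = 0.1477.

0.1477


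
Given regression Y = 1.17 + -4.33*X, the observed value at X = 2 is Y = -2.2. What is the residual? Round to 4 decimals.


Predicted = 1.17 + -4.33 * 2 = -7.4900.
Residual = -2.2 - -7.4900 = 5.2900.

5.2900


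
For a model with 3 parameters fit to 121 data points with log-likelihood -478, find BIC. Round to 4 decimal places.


k * ln(n) = 3 * ln(121) = 3 * 4.795791 = 14.387373.
-2 * loglik = -2 * (-478) = 956.
BIC = 14.387373 + 956 = 970.387373, which rounds to 970.3874.

970.3874


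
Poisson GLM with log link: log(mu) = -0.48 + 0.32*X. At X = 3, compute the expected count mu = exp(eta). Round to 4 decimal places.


Compute eta = -0.48 + 0.32 * 3 = 0.4800.
Apply inverse link: mu = e^0.4800 = 1.6161.

1.6161


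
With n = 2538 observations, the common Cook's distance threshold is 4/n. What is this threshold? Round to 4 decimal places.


The threshold is 4/n.
4/2538 = 0.0016.

0.0016


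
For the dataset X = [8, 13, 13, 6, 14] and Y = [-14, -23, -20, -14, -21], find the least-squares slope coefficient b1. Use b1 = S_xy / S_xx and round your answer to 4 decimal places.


Calculate xbar = 10.8000, ybar = -18.4000.
S_xx = 50.8000, S_xy = -55.4000.
Using b1 = S_xy / S_xx = -55.4000 / 50.8000, we get b1 = -1.0906.

-1.0906


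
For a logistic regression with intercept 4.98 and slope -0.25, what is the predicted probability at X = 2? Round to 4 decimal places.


z = 4.98 + -0.25 * 2 = 4.4800.
Sigmoid: P = 1 / (1 + exp(-4.4800)) = 0.9888.

0.9888


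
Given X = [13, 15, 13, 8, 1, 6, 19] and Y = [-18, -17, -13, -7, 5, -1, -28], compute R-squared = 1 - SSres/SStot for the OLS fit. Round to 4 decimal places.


After computing the OLS fit (b0=8.0968, b1=-1.8090):
SSres = 24.7819, SStot = 749.4286.
R^2 = 1 - 24.7819/749.4286 = 0.9669.

0.9669


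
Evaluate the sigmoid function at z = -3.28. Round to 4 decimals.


exp(3.2800) = 26.5758.
1 + exp(-z) = 27.5758.
sigmoid = 1/27.5758 = 0.0363.

0.0363


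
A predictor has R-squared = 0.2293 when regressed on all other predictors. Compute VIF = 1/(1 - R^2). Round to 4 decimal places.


VIF = 1 / (1 - 0.2293).
= 1 / 0.7707 = 1.2975.

1.2975


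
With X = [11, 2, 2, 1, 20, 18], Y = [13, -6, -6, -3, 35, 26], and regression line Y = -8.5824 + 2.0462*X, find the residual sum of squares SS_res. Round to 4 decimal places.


Compute predicted values, then residuals = yi - yhat_i.
Residuals: [-0.9258, -1.5100, -1.5100, 3.5362, 2.6584, -2.2492].
SSres = sum(residual^2) = 30.0480.

30.0480


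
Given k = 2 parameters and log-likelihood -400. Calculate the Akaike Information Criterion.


AIC = 2k - 2*loglik = 2(2) - 2(-400).
= 4 + 800 = 804.

804


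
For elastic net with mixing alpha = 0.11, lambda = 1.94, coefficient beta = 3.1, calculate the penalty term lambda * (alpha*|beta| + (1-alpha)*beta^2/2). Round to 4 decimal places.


Compute:
L1 = 0.11 * 3.1 = 0.3410.
L2 = 0.89 * 3.1^2 / 2 = 4.2765.
Penalty = 1.94 * (0.3410 + 4.2765) = 8.9579.

8.9579


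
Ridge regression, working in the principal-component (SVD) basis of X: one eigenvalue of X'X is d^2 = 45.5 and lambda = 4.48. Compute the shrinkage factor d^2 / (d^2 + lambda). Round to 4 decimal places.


d^2 + lambda = 45.5 + 4.48 = 49.9800.
Shrinkage factor = 45.5/49.9800 = 0.9104.

0.9104


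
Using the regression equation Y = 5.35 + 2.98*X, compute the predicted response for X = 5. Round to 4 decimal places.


Substitute X = 5 into the equation:
Y = 5.35 + 2.98 * 5 = 5.35 + 14.9000 = 20.2500.

20.2500


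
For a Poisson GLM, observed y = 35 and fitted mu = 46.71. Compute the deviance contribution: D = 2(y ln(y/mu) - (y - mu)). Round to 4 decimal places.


Compute y*ln(y/mu) = 35*ln(35/46.71) = 35*-0.288610 = -10.101350.
y - mu = -11.71.
D = 2*(-10.101350 - (-11.71)) = 3.217300, which rounds to 3.2173.

3.2173


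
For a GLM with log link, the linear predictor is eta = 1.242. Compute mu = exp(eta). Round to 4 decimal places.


The inverse log link gives:
mu = exp(1.242) = 3.4625.

3.4625


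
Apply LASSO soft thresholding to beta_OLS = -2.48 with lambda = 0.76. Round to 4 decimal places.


Absolute value: |-2.48| = 2.48.
Compare to lambda = 0.76.
Since |beta| > lambda, coefficient = sign(beta)*(|beta| - lambda) = -1.7200.

-1.7200


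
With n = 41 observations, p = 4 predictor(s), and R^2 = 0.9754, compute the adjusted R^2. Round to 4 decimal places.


Plug in: Adj R^2 = 1 - (1 - 0.9754) * 40/36.
= 1 - 0.0246 * 40/36
= 1 - 0.9840 / 36
= 1 - 0.0273 = 0.9727.

0.9727


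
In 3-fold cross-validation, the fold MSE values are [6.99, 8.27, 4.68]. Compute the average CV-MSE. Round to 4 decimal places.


Add all fold MSEs: 19.9400.
Divide by k = 3: 19.9400/3 = 6.6467.

6.6467


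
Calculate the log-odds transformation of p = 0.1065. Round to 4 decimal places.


1 - p = 0.8935.
p/(1-p) = 0.1192.
logit = ln(0.1192) = -2.1270.

-2.1270


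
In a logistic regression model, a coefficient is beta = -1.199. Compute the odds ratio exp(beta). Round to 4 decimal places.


Odds ratio = exp(beta) = exp(-1.199).
= 0.3015.

0.3015


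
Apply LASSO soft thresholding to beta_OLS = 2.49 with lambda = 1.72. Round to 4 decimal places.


Absolute value: |2.49| = 2.49.
Compare to lambda = 1.72.
Since |beta| > lambda, coefficient = sign(beta)*(|beta| - lambda) = 0.7700.

0.7700


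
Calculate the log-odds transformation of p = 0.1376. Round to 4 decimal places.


1 - p = 0.8624.
p/(1-p) = 0.1596.
logit = ln(0.1596) = -1.8354.

-1.8354


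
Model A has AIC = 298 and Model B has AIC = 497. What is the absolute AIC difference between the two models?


Absolute difference = |298 - 497| = 199.
The model with lower AIC (A) is preferred.

199


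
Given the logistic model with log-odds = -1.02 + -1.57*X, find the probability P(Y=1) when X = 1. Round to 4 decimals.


z = -1.02 + -1.57 * 1 = -2.5900.
Sigmoid: P = 1 / (1 + exp(2.5900)) = 0.0698.

0.0698


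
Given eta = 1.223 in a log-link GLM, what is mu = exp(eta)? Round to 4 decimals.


The inverse log link gives:
mu = exp(1.223) = 3.3974.

3.3974


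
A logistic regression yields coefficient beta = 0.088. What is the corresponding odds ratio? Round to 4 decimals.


The odds ratio is computed as:
OR = e^(0.088) = 1.0920.

1.0920


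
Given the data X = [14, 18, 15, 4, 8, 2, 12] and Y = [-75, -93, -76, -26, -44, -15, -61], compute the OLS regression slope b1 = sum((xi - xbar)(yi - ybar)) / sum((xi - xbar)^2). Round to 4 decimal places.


Calculate xbar = 10.4286, ybar = -55.7143.
S_xx = 211.7143, S_xy = -1014.8571.
Using b1 = S_xy / S_xx = -1014.8571 / 211.7143, we get b1 = -4.7935.

-4.7935


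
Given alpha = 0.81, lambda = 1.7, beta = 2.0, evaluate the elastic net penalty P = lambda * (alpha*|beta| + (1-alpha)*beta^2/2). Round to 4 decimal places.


L1 component = 0.81 * |2.0| = 1.6200.
L2 component = 0.19 * 2.0^2 / 2 = 0.3800.
Penalty = 1.7 * (1.6200 + 0.3800) = 1.7 * 2.0000 = 3.4000.

3.4000
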